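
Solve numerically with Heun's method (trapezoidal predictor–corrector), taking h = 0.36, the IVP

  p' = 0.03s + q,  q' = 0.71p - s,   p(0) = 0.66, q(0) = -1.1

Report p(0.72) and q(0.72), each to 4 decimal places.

-0.0844, -1.2130

Heun on (p,q): k1 = f(s_n, state_n); k2 = f(s_n + h, state_n + h·k1); state_{n+1} = state_n + (h/2)·(k1 + k2).
0.000000: (0.660000, -1.100000)
  k1 = (-1.100000, 0.468600)
  predictor → (0.264000, -0.931304)
  k2 = (-0.920504, -0.172560)
  → (0.296309, -1.046713)
0.360000: (0.296309, -1.046713)
  k1 = (-1.035913, -0.149620)
  predictor → (-0.076619, -1.100576)
  k2 = (-1.078976, -0.774400)
  → (-0.084371, -1.213036)
(p(0.72), q(0.72)) ≈ (-0.0844, -1.2130)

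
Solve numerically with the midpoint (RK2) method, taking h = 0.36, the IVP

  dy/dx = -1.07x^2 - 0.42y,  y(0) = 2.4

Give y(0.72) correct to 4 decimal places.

1.6567

Midpoint: k1 = f(x_n, y_n); k2 = f(x_n + h/2, y_n + (h/2)·k1); y_{n+1} = y_n + h·k2.
x=0.000000, y=2.400000:
  k1 = f(0.000000, 2.400000) = -1.008000
  k2 = f(0.180000, 2.218560) = -0.966463
  y ← 2.400000 + 0.36·(-0.966463) = 2.052073
x=0.360000, y=2.052073:
  k1 = f(0.360000, 2.052073) = -1.000543
  k2 = f(0.540000, 1.871976) = -1.098242
  y ← 2.052073 + 0.36·(-1.098242) = 1.656706
y(0.72) ≈ 1.6567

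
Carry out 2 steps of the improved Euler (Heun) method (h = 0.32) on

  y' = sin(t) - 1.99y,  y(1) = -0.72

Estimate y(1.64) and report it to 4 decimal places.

Heun: k1 = f(t_n, y_n); k2 = f(t_n + h, y_n + h·k1); y_{n+1} = y_n + (h/2)·(k1 + k2).
t=1.000000, y=-0.720000:
  k1 = f(1.000000, -0.720000) = 2.274271
  k2 = f(1.320000, 0.007767) = 0.953259
  y ← -0.720000 + (0.32/2)·(2.274271 + 0.953259) = -0.203595
t=1.320000, y=-0.203595:
  k1 = f(1.320000, -0.203595) = 1.373869
  k2 = f(1.640000, 0.236043) = 0.527881
  y ← -0.203595 + (0.32/2)·(1.373869 + 0.527881) = 0.100685
y(1.64) ≈ 0.1007

0.1007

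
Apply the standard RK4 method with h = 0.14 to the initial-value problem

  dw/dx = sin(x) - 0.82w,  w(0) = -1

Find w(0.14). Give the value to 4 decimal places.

RK4: k1 = f(x_n, w_n); k2 = f(x_n + h/2, w_n + (h/2)·k1); k3 = f(x_n + h/2, w_n + (h/2)·k2); k4 = f(x_n + h, w_n + h·k3); w_{n+1} = w_n + (h/6)·(k1 + 2k2 + 2k3 + k4).
x=0.000000, w=-1.000000:
  k1 = f(0.000000, -1.000000) = 0.820000
  k2 = f(0.070000, -0.942600) = 0.842875
  k3 = f(0.070000, -0.940999) = 0.841562
  k4 = f(0.140000, -0.882181) = 0.862932
  w ← -1.000000 + (0.14/6)·(k1 + 2k2 + 2k3 + k4) = -0.882125
w(0.14) ≈ -0.8821

-0.8821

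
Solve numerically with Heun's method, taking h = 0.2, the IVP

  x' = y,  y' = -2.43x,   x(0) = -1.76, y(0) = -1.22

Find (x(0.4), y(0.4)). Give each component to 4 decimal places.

-1.8863, 0.6419

Heun on (x,y): k1 = f(t_n, state_n); k2 = f(t_n + h, state_n + h·k1); state_{n+1} = state_n + (h/2)·(k1 + k2).
0.000000: (-1.760000, -1.220000)
  k1 = (-1.220000, 4.276800)
  predictor → (-2.004000, -0.364640)
  k2 = (-0.364640, 4.869720)
  → (-1.918464, -0.305348)
0.200000: (-1.918464, -0.305348)
  k1 = (-0.305348, 4.661868)
  predictor → (-1.979534, 0.627026)
  k2 = (0.627026, 4.810267)
  → (-1.886296, 0.641865)
(x(0.4), y(0.4)) ≈ (-1.8863, 0.6419)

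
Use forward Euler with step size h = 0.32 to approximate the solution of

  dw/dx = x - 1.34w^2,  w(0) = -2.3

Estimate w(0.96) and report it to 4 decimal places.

-90.3772

Euler: w_{n+1} = w_n + h·f(x_n, w_n).
x=0.000000, w=-2.300000: f=-7.088600 → w ← -2.300000 + 0.32·(-7.088600) = -4.568352
x=0.320000, w=-4.568352: f=-27.645586 → w ← -4.568352 + 0.32·(-27.645586) = -13.414939
x=0.640000, w=-13.414939: f=-240.507202 → w ← -13.414939 + 0.32·(-240.507202) = -90.377244
w(0.96) ≈ -90.3772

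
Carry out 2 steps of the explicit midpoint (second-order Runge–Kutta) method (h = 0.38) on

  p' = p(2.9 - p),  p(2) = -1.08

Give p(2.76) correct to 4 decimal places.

-62.1533

Midpoint: k1 = f(t_n, p_n); k2 = f(t_n + h/2, p_n + (h/2)·k1); p_{n+1} = p_n + h·k2.
t=2.000000, p=-1.080000:
  k1 = f(2.000000, -1.080000) = -4.298400
  k2 = f(2.190000, -1.896696) = -9.097874
  p ← -1.080000 + 0.38·(-9.097874) = -4.537192
t=2.380000, p=-4.537192:
  k1 = f(2.380000, -4.537192) = -33.743970
  k2 = f(2.570000, -10.948546) = -151.621454
  p ← -4.537192 + 0.38·(-151.621454) = -62.153345
p(2.76) ≈ -62.1533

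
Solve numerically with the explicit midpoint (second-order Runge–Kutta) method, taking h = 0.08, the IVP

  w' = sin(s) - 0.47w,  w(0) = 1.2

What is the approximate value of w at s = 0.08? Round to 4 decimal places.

1.1589

Midpoint: k1 = f(s_n, w_n); k2 = f(s_n + h/2, w_n + (h/2)·k1); w_{n+1} = w_n + h·k2.
s=0.000000, w=1.200000:
  k1 = f(0.000000, 1.200000) = -0.564000
  k2 = f(0.040000, 1.177440) = -0.513407
  w ← 1.200000 + 0.08·(-0.513407) = 1.158927
w(0.08) ≈ 1.1589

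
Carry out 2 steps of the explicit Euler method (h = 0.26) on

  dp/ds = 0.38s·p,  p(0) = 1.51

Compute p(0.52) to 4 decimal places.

1.5488

Euler: p_{n+1} = p_n + h·f(s_n, p_n).
s=0.000000, p=1.510000: f=0.000000 → p ← 1.510000 + 0.26·0.000000 = 1.510000
s=0.260000, p=1.510000: f=0.149188 → p ← 1.510000 + 0.26·0.149188 = 1.548789
p(0.52) ≈ 1.5488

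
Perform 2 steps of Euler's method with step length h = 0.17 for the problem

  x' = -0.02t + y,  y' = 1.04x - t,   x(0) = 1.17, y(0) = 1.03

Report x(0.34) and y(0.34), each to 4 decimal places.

1.5548, 1.4458

Euler on (x,y): x_{n+1} = x_n + h·x', y_{n+1} = y_n + h·y'.
0.000000: (1.170000, 1.030000); f=(1.030000, 1.216800) → (1.345100, 1.236856)
0.170000: (1.345100, 1.236856); f=(1.233456, 1.228904) → (1.554788, 1.445770)
(x(0.34), y(0.34)) ≈ (1.5548, 1.4458)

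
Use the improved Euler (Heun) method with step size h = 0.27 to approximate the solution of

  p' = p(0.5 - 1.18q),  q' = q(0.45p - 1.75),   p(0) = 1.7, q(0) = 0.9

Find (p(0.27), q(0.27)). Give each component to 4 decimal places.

1.5166, 0.6821

Heun on (p,q): k1 = f(x_n, state_n); k2 = f(x_n + h, state_n + h·k1); state_{n+1} = state_n + (h/2)·(k1 + k2).
0.000000: (1.700000, 0.900000)
  k1 = (-0.955400, -0.886500)
  predictor → (1.442042, 0.660645)
  k2 = (-0.403139, -0.727424)
  → (1.516597, 0.682120)
(p(0.27), q(0.27)) ≈ (1.5166, 0.6821)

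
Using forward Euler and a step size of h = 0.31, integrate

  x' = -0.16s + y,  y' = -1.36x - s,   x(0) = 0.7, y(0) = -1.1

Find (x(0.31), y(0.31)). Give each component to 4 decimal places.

0.3590, -1.3951

Euler on (x,y): x_{n+1} = x_n + h·x', y_{n+1} = y_n + h·y'.
0.000000: (0.700000, -1.100000); f=(-1.100000, -0.952000) → (0.359000, -1.395120)
(x(0.31), y(0.31)) ≈ (0.3590, -1.3951)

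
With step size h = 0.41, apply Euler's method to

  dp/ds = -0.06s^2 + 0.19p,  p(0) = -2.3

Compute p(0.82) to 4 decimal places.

-2.6764

Euler: p_{n+1} = p_n + h·f(s_n, p_n).
s=0.000000, p=-2.300000: f=-0.437000 → p ← -2.300000 + 0.41·(-0.437000) = -2.479170
s=0.410000, p=-2.479170: f=-0.481128 → p ← -2.479170 + 0.41·(-0.481128) = -2.676433
p(0.82) ≈ -2.6764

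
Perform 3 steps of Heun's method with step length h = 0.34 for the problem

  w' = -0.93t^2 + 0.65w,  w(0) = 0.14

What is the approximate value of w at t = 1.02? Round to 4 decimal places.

Heun: k1 = f(t_n, w_n); k2 = f(t_n + h, w_n + h·k1); w_{n+1} = w_n + (h/2)·(k1 + k2).
t=0.000000, w=0.140000:
  k1 = f(0.000000, 0.140000) = 0.091000
  k2 = f(0.340000, 0.170940) = 0.003603
  w ← 0.140000 + (0.34/2)·(0.091000 + 0.003603) = 0.156083
t=0.340000, w=0.156083:
  k1 = f(0.340000, 0.156083) = -0.006054
  k2 = f(0.680000, 0.154024) = -0.329916
  w ← 0.156083 + (0.34/2)·(-0.006054 + (-0.329916)) = 0.098967
t=0.680000, w=0.098967:
  k1 = f(0.680000, 0.098967) = -0.365703
  k2 = f(1.020000, -0.025372) = -0.984064
  w ← 0.098967 + (0.34/2)·(-0.365703 + (-0.984064)) = -0.130493
w(1.02) ≈ -0.1305

-0.1305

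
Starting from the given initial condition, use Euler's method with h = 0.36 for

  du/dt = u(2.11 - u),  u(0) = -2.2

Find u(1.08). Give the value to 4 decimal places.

Euler: u_{n+1} = u_n + h·f(t_n, u_n).
t=0.000000, u=-2.200000: f=-9.482000 → u ← -2.200000 + 0.36·(-9.482000) = -5.613520
t=0.360000, u=-5.613520: f=-43.356134 → u ← -5.613520 + 0.36·(-43.356134) = -21.221728
t=0.720000, u=-21.221728: f=-495.139596 → u ← -21.221728 + 0.36·(-495.139596) = -199.471983
u(1.08) ≈ -199.4720

-199.4720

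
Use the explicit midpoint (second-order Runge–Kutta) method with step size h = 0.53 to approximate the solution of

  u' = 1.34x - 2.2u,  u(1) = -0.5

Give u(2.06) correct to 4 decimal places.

Midpoint: k1 = f(x_n, u_n); k2 = f(x_n + h/2, u_n + (h/2)·k1); u_{n+1} = u_n + h·k2.
x=1.000000, u=-0.500000:
  k1 = f(1.000000, -0.500000) = 2.440000
  k2 = f(1.265000, 0.146600) = 1.372580
  u ← -0.500000 + 0.53·1.372580 = 0.227467
x=1.530000, u=0.227467:
  k1 = f(1.530000, 0.227467) = 1.549772
  k2 = f(1.795000, 0.638157) = 1.001355
  u ← 0.227467 + 0.53·1.001355 = 0.758185
u(2.06) ≈ 0.7582

0.7582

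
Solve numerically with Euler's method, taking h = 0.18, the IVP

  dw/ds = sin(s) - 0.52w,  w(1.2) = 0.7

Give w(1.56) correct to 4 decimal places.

Euler: w_{n+1} = w_n + h·f(s_n, w_n).
s=1.200000, w=0.700000: f=0.568039 → w ← 0.700000 + 0.18·0.568039 = 0.802247
s=1.380000, w=0.802247: f=0.564685 → w ← 0.802247 + 0.18·0.564685 = 0.903890
w(1.56) ≈ 0.9039

0.9039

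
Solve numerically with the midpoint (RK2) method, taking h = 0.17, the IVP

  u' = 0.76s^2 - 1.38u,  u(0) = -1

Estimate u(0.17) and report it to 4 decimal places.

Midpoint: k1 = f(s_n, u_n); k2 = f(s_n + h/2, u_n + (h/2)·k1); u_{n+1} = u_n + h·k2.
s=0.000000, u=-1.000000:
  k1 = f(0.000000, -1.000000) = 1.380000
  k2 = f(0.085000, -0.882700) = 1.223617
  u ← -1.000000 + 0.17·1.223617 = -0.791985
u(0.17) ≈ -0.7920

-0.7920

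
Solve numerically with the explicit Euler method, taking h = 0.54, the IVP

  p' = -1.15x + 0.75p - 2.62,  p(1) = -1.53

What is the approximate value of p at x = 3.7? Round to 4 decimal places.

-35.8797

Euler: p_{n+1} = p_n + h·f(x_n, p_n).
x=1.000000, p=-1.530000: f=-4.917500 → p ← -1.530000 + 0.54·(-4.917500) = -4.185450
x=1.540000, p=-4.185450: f=-7.530088 → p ← -4.185450 + 0.54·(-7.530088) = -8.251697
x=2.080000, p=-8.251697: f=-11.200773 → p ← -8.251697 + 0.54·(-11.200773) = -14.300115
x=2.620000, p=-14.300115: f=-16.358086 → p ← -14.300115 + 0.54·(-16.358086) = -23.133481
x=3.160000, p=-23.133481: f=-23.604111 → p ← -23.133481 + 0.54·(-23.604111) = -35.879701
p(3.7) ≈ -35.8797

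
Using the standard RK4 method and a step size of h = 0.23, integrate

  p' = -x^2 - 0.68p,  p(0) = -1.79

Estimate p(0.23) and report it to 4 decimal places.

RK4: k1 = f(x_n, p_n); k2 = f(x_n + h/2, p_n + (h/2)·k1); k3 = f(x_n + h/2, p_n + (h/2)·k2); k4 = f(x_n + h, p_n + h·k3); p_{n+1} = p_n + (h/6)·(k1 + 2k2 + 2k3 + k4).
x=0.000000, p=-1.790000:
  k1 = f(0.000000, -1.790000) = 1.217200
  k2 = f(0.115000, -1.650022) = 1.108790
  k3 = f(0.115000, -1.662489) = 1.117268
  k4 = f(0.230000, -1.533028) = 0.989559
  p ← -1.790000 + (0.23/6)·(k1 + 2k2 + 2k3 + k4) = -1.534743
p(0.23) ≈ -1.5347

-1.5347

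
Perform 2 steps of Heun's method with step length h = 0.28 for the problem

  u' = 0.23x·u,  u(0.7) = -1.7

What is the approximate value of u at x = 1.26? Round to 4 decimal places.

-1.9284

Heun: k1 = f(x_n, u_n); k2 = f(x_n + h, u_n + h·k1); u_{n+1} = u_n + (h/2)·(k1 + k2).
x=0.700000, u=-1.700000:
  k1 = f(0.700000, -1.700000) = -0.273700
  k2 = f(0.980000, -1.776636) = -0.400454
  u ← -1.700000 + (0.28/2)·(-0.273700 + (-0.400454)) = -1.794382
x=0.980000, u=-1.794382:
  k1 = f(0.980000, -1.794382) = -0.404454
  k2 = f(1.260000, -1.907629) = -0.552831
  u ← -1.794382 + (0.28/2)·(-0.404454 + (-0.552831)) = -1.928401
u(1.26) ≈ -1.9284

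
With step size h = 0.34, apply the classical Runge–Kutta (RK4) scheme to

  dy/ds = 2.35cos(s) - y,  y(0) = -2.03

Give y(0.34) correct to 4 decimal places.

-0.7818

RK4: k1 = f(s_n, y_n); k2 = f(s_n + h/2, y_n + (h/2)·k1); k3 = f(s_n + h/2, y_n + (h/2)·k2); k4 = f(s_n + h, y_n + h·k3); y_{n+1} = y_n + (h/6)·(k1 + 2k2 + 2k3 + k4).
s=0.000000, y=-2.030000:
  k1 = f(0.000000, -2.030000) = 4.380000
  k2 = f(0.170000, -1.285400) = 3.601524
  k3 = f(0.170000, -1.417741) = 3.733865
  k4 = f(0.340000, -0.760486) = 2.975959
  y ← -2.030000 + (0.34/6)·(k1 + 2k2 + 2k3 + k4) = -0.781818
y(0.34) ≈ -0.7818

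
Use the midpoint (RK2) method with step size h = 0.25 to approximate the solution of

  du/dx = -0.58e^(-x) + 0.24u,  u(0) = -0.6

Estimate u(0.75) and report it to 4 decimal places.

-1.0571

Midpoint: k1 = f(x_n, u_n); k2 = f(x_n + h/2, u_n + (h/2)·k1); u_{n+1} = u_n + h·k2.
x=0.000000, u=-0.600000:
  k1 = f(0.000000, -0.600000) = -0.724000
  k2 = f(0.125000, -0.690500) = -0.677568
  u ← -0.600000 + 0.25·(-0.677568) = -0.769392
x=0.250000, u=-0.769392:
  k1 = f(0.250000, -0.769392) = -0.636359
  k2 = f(0.375000, -0.848937) = -0.602373
  u ← -0.769392 + 0.25·(-0.602373) = -0.919985
x=0.500000, u=-0.919985:
  k1 = f(0.500000, -0.919985) = -0.572584
  k2 = f(0.625000, -0.991558) = -0.548426
  u ← -0.919985 + 0.25·(-0.548426) = -1.057092
u(0.75) ≈ -1.0571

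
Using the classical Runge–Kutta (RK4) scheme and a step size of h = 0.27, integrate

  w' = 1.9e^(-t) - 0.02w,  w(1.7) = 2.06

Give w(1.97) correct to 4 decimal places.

2.1308

RK4: k1 = f(t_n, w_n); k2 = f(t_n + h/2, w_n + (h/2)·k1); k3 = f(t_n + h/2, w_n + (h/2)·k2); k4 = f(t_n + h, w_n + h·k3); w_{n+1} = w_n + (h/6)·(k1 + 2k2 + 2k3 + k4).
t=1.700000, w=2.060000:
  k1 = f(1.700000, 2.060000) = 0.305899
  k2 = f(1.835000, 2.101296) = 0.261240
  k3 = f(1.835000, 2.095267) = 0.261360
  k4 = f(1.970000, 2.130567) = 0.222357
  w ← 2.060000 + (0.27/6)·(k1 + 2k2 + 2k3 + k4) = 2.130805
w(1.97) ≈ 2.1308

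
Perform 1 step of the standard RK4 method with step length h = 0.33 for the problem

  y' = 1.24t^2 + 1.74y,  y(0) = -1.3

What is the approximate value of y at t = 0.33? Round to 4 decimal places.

RK4: k1 = f(t_n, y_n); k2 = f(t_n + h/2, y_n + (h/2)·k1); k3 = f(t_n + h/2, y_n + (h/2)·k2); k4 = f(t_n + h, y_n + h·k3); y_{n+1} = y_n + (h/6)·(k1 + 2k2 + 2k3 + k4).
t=0.000000, y=-1.300000:
  k1 = f(0.000000, -1.300000) = -2.262000
  k2 = f(0.165000, -1.673230) = -2.877661
  k3 = f(0.165000, -1.774814) = -3.054418
  k4 = f(0.330000, -2.307958) = -3.880811
  y ← -1.300000 + (0.33/6)·(k1 + 2k2 + 2k3 + k4) = -2.290383
y(0.33) ≈ -2.2904

-2.2904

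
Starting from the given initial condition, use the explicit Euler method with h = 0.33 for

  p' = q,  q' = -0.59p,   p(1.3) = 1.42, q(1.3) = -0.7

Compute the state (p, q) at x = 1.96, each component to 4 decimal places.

0.8668, -1.2080

Euler on (p,q): p_{n+1} = p_n + h·p', q_{n+1} = q_n + h·q'.
1.300000: (1.420000, -0.700000); f=(-0.700000, -0.837800) → (1.189000, -0.976474)
1.630000: (1.189000, -0.976474); f=(-0.976474, -0.701510) → (0.866764, -1.207972)
(p(1.96), q(1.96)) ≈ (0.8668, -1.2080)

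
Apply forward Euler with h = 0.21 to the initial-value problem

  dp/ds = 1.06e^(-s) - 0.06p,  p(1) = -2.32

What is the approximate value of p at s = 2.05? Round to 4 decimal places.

Euler: p_{n+1} = p_n + h·f(s_n, p_n).
s=1.000000, p=-2.320000: f=0.529152 → p ← -2.320000 + 0.21·0.529152 = -2.208878
s=1.210000, p=-2.208878: f=0.448622 → p ← -2.208878 + 0.21·0.448622 = -2.114667
s=1.420000, p=-2.114667: f=0.383097 → p ← -2.114667 + 0.21·0.383097 = -2.034217
s=1.630000, p=-2.034217: f=0.329738 → p ← -2.034217 + 0.21·0.329738 = -1.964972
s=1.840000, p=-1.964972: f=0.286245 → p ← -1.964972 + 0.21·0.286245 = -1.904861
p(2.05) ≈ -1.9049

-1.9049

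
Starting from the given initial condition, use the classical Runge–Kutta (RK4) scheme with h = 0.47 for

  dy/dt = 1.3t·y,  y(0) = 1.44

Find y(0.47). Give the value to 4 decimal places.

RK4: k1 = f(t_n, y_n); k2 = f(t_n + h/2, y_n + (h/2)·k1); k3 = f(t_n + h/2, y_n + (h/2)·k2); k4 = f(t_n + h, y_n + h·k3); y_{n+1} = y_n + (h/6)·(k1 + 2k2 + 2k3 + k4).
t=0.000000, y=1.440000:
  k1 = f(0.000000, 1.440000) = 0.000000
  k2 = f(0.235000, 1.440000) = 0.439920
  k3 = f(0.235000, 1.543381) = 0.471503
  k4 = f(0.470000, 1.661606) = 1.015242
  y ← 1.440000 + (0.47/6)·(k1 + 2k2 + 2k3 + k4) = 1.662317
y(0.47) ≈ 1.6623

1.6623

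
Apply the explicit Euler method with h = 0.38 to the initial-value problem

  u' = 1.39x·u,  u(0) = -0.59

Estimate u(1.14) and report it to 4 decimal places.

Euler: u_{n+1} = u_n + h·f(x_n, u_n).
x=0.000000, u=-0.590000: f=0.000000 → u ← -0.590000 + 0.38·0.000000 = -0.590000
x=0.380000, u=-0.590000: f=-0.311638 → u ← -0.590000 + 0.38·(-0.311638) = -0.708422
x=0.760000, u=-0.708422: f=-0.748377 → u ← -0.708422 + 0.38·(-0.748377) = -0.992806
u(1.14) ≈ -0.9928

-0.9928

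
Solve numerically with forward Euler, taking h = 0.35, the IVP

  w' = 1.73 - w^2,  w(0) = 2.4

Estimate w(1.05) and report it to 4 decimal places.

Euler: w_{n+1} = w_n + h·f(x_n, w_n).
x=0.000000, w=2.400000: f=-4.030000 → w ← 2.400000 + 0.35·(-4.030000) = 0.989500
x=0.350000, w=0.989500: f=0.750890 → w ← 0.989500 + 0.35·0.750890 = 1.252311
x=0.700000, w=1.252311: f=0.161716 → w ← 1.252311 + 0.35·0.161716 = 1.308912
w(1.05) ≈ 1.3089

1.3089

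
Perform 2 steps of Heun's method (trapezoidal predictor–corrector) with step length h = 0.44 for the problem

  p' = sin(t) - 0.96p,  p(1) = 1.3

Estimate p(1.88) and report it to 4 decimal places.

Heun: k1 = f(t_n, p_n); k2 = f(t_n + h, p_n + h·k1); p_{n+1} = p_n + (h/2)·(k1 + k2).
t=1.000000, p=1.300000:
  k1 = f(1.000000, 1.300000) = -0.406529
  k2 = f(1.440000, 1.121127) = -0.084824
  p ← 1.300000 + (0.44/2)·(-0.406529 + (-0.084824)) = 1.191902
t=1.440000, p=1.191902:
  k1 = f(1.440000, 1.191902) = -0.152768
  k2 = f(1.880000, 1.124684) = -0.127121
  p ← 1.191902 + (0.44/2)·(-0.152768 + (-0.127121)) = 1.130327
p(1.88) ≈ 1.1303

1.1303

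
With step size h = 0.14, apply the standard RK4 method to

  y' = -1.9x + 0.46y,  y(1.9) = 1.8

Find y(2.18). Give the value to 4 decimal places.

RK4: k1 = f(x_n, y_n); k2 = f(x_n + h/2, y_n + (h/2)·k1); k3 = f(x_n + h/2, y_n + (h/2)·k2); k4 = f(x_n + h, y_n + h·k3); y_{n+1} = y_n + (h/6)·(k1 + 2k2 + 2k3 + k4).
x=1.900000, y=1.800000:
  k1 = f(1.900000, 1.800000) = -2.782000
  k2 = f(1.970000, 1.605260) = -3.004580
  k3 = f(1.970000, 1.589679) = -3.011747
  k4 = f(2.040000, 1.378355) = -3.241957
  y ← 1.800000 + (0.14/6)·(k1 + 2k2 + 2k3 + k4) = 1.378679
x=2.040000, y=1.378679:
  k1 = f(2.040000, 1.378679) = -3.241808
  k2 = f(2.110000, 1.151753) = -3.479194
  k3 = f(2.110000, 1.135135) = -3.486838
  k4 = f(2.180000, 0.890522) = -3.732360
  y ← 1.378679 + (0.14/6)·(k1 + 2k2 + 2k3 + k4) = 0.890867
y(2.18) ≈ 0.8909

0.8909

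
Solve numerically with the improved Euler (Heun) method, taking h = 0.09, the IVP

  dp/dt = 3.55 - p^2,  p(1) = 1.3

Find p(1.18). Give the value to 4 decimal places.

1.5599

Heun: k1 = f(t_n, p_n); k2 = f(t_n + h, p_n + h·k1); p_{n+1} = p_n + (h/2)·(k1 + k2).
t=1.000000, p=1.300000:
  k1 = f(1.000000, 1.300000) = 1.860000
  k2 = f(1.090000, 1.467400) = 1.396737
  p ← 1.300000 + (0.09/2)·(1.860000 + 1.396737) = 1.446553
t=1.090000, p=1.446553:
  k1 = f(1.090000, 1.446553) = 1.457484
  k2 = f(1.180000, 1.577727) = 1.060778
  p ← 1.446553 + (0.09/2)·(1.457484 + 1.060778) = 1.559875
p(1.18) ≈ 1.5599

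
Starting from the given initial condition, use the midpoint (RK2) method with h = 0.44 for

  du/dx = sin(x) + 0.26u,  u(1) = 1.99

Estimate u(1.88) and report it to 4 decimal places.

Midpoint: k1 = f(x_n, u_n); k2 = f(x_n + h/2, u_n + (h/2)·k1); u_{n+1} = u_n + h·k2.
x=1.000000, u=1.990000:
  k1 = f(1.000000, 1.990000) = 1.358871
  k2 = f(1.220000, 2.288952) = 1.534227
  u ← 1.990000 + 0.44·1.534227 = 2.665060
x=1.440000, u=2.665060:
  k1 = f(1.440000, 2.665060) = 1.684374
  k2 = f(1.660000, 3.035622) = 1.785286
  u ← 2.665060 + 0.44·1.785286 = 3.450585
u(1.88) ≈ 3.4506

3.4506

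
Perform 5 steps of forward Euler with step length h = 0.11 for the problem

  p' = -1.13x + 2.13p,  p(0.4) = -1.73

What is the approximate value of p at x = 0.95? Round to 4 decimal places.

-5.5246

Euler: p_{n+1} = p_n + h·f(x_n, p_n).
x=0.400000, p=-1.730000: f=-4.136900 → p ← -1.730000 + 0.11·(-4.136900) = -2.185059
x=0.510000, p=-2.185059: f=-5.230476 → p ← -2.185059 + 0.11·(-5.230476) = -2.760411
x=0.620000, p=-2.760411: f=-6.580276 → p ← -2.760411 + 0.11·(-6.580276) = -3.484242
x=0.730000, p=-3.484242: f=-8.246335 → p ← -3.484242 + 0.11·(-8.246335) = -4.391339
x=0.840000, p=-4.391339: f=-10.302751 → p ← -4.391339 + 0.11·(-10.302751) = -5.524641
p(0.95) ≈ -5.5246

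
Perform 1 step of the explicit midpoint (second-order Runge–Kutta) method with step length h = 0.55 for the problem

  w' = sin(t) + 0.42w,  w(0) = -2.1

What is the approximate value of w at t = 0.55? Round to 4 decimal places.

-2.4918

Midpoint: k1 = f(t_n, w_n); k2 = f(t_n + h/2, w_n + (h/2)·k1); w_{n+1} = w_n + h·k2.
t=0.000000, w=-2.100000:
  k1 = f(0.000000, -2.100000) = -0.882000
  k2 = f(0.275000, -2.342550) = -0.712324
  w ← -2.100000 + 0.55·(-0.712324) = -2.491778
w(0.55) ≈ -2.4918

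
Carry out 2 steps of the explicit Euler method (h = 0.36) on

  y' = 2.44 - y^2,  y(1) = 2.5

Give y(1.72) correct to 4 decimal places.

Euler: y_{n+1} = y_n + h·f(t_n, y_n).
t=1.000000, y=2.500000: f=-3.810000 → y ← 2.500000 + 0.36·(-3.810000) = 1.128400
t=1.360000, y=1.128400: f=1.166713 → y ← 1.128400 + 0.36·1.166713 = 1.548417
y(1.72) ≈ 1.5484

1.5484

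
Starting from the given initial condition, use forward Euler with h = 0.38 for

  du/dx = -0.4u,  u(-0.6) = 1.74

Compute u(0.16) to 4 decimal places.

Euler: u_{n+1} = u_n + h·f(x_n, u_n).
x=-0.600000, u=1.740000: f=-0.696000 → u ← 1.740000 + 0.38·(-0.696000) = 1.475520
x=-0.220000, u=1.475520: f=-0.590208 → u ← 1.475520 + 0.38·(-0.590208) = 1.251241
u(0.16) ≈ 1.2512

1.2512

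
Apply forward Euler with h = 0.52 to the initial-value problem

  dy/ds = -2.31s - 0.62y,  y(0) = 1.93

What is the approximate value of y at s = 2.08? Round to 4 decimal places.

-2.6003

Euler: y_{n+1} = y_n + h·f(s_n, y_n).
s=0.000000, y=1.930000: f=-1.196600 → y ← 1.930000 + 0.52·(-1.196600) = 1.307768
s=0.520000, y=1.307768: f=-2.012016 → y ← 1.307768 + 0.52·(-2.012016) = 0.261520
s=1.040000, y=0.261520: f=-2.564542 → y ← 0.261520 + 0.52·(-2.564542) = -1.072042
s=1.560000, y=-1.072042: f=-2.938934 → y ← -1.072042 + 0.52·(-2.938934) = -2.600288
y(2.08) ≈ -2.6003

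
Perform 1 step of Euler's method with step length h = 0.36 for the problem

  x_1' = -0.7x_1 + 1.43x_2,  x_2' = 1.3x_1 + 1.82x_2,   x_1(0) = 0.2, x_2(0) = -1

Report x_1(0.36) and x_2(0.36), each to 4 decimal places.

Euler on (x_1,x_2): x_1_{n+1} = x_1_n + h·x_1', x_2_{n+1} = x_2_n + h·x_2'.
0.000000: (0.200000, -1.000000); f=(-1.570000, -1.560000) → (-0.365200, -1.561600)
(x_1(0.36), x_2(0.36)) ≈ (-0.3652, -1.5616)

-0.3652, -1.5616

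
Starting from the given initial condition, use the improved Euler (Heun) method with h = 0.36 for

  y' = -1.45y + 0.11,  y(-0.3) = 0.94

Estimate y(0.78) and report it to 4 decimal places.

Heun: k1 = f(x_n, y_n); k2 = f(x_n + h, y_n + h·k1); y_{n+1} = y_n + (h/2)·(k1 + k2).
x=-0.300000, y=0.940000:
  k1 = f(-0.300000, 0.940000) = -1.253000
  k2 = f(0.060000, 0.488920) = -0.598934
  y ← 0.940000 + (0.36/2)·(-1.253000 + (-0.598934)) = 0.606652
x=0.060000, y=0.606652:
  k1 = f(0.060000, 0.606652) = -0.769645
  k2 = f(0.420000, 0.329580) = -0.367890
  y ← 0.606652 + (0.36/2)·(-0.769645 + (-0.367890)) = 0.401895
x=0.420000, y=0.401895:
  k1 = f(0.420000, 0.401895) = -0.472748
  k2 = f(0.780000, 0.231706) = -0.225974
  y ← 0.401895 + (0.36/2)·(-0.472748 + (-0.225974)) = 0.276125
y(0.78) ≈ 0.2761

0.2761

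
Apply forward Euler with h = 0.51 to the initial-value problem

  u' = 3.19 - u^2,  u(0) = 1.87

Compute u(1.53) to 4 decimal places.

1.7376

Euler: u_{n+1} = u_n + h·f(x_n, u_n).
x=0.000000, u=1.870000: f=-0.306900 → u ← 1.870000 + 0.51·(-0.306900) = 1.713481
x=0.510000, u=1.713481: f=0.253983 → u ← 1.713481 + 0.51·0.253983 = 1.843012
x=1.020000, u=1.843012: f=-0.206694 → u ← 1.843012 + 0.51·(-0.206694) = 1.737598
u(1.53) ≈ 1.7376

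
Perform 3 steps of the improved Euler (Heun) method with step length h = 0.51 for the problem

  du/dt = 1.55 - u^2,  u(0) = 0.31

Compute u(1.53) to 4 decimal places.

Heun: k1 = f(t_n, u_n); k2 = f(t_n + h, u_n + h·k1); u_{n+1} = u_n + (h/2)·(k1 + k2).
t=0.000000, u=0.310000:
  k1 = f(0.000000, 0.310000) = 1.453900
  k2 = f(0.510000, 1.051489) = 0.444371
  u ← 0.310000 + (0.51/2)·(1.453900 + 0.444371) = 0.794059
t=0.510000, u=0.794059:
  k1 = f(0.510000, 0.794059) = 0.919470
  k2 = f(1.020000, 1.262989) = -0.045141
  u ← 0.794059 + (0.51/2)·(0.919470 + (-0.045141)) = 1.017013
t=1.020000, u=1.017013:
  k1 = f(1.020000, 1.017013) = 0.515684
  k2 = f(1.530000, 1.280012) = -0.088431
  u ← 1.017013 + (0.51/2)·(0.515684 + (-0.088431)) = 1.125963
u(1.53) ≈ 1.1260

1.1260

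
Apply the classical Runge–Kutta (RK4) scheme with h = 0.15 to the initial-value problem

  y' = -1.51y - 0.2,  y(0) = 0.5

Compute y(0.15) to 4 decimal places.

RK4: k1 = f(x_n, y_n); k2 = f(x_n + h/2, y_n + (h/2)·k1); k3 = f(x_n + h/2, y_n + (h/2)·k2); k4 = f(x_n + h, y_n + h·k3); y_{n+1} = y_n + (h/6)·(k1 + 2k2 + 2k3 + k4).
x=0.000000, y=0.500000:
  k1 = f(0.000000, 0.500000) = -0.955000
  k2 = f(0.075000, 0.428375) = -0.846846
  k3 = f(0.075000, 0.436487) = -0.859095
  k4 = f(0.150000, 0.371136) = -0.760415
  y ← 0.500000 + (0.15/6)·(k1 + 2k2 + 2k3 + k4) = 0.371818
y(0.15) ≈ 0.3718

0.3718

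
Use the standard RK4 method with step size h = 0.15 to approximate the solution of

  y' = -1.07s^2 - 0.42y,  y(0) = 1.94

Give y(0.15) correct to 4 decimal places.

1.8204

RK4: k1 = f(s_n, y_n); k2 = f(s_n + h/2, y_n + (h/2)·k1); k3 = f(s_n + h/2, y_n + (h/2)·k2); k4 = f(s_n + h, y_n + h·k3); y_{n+1} = y_n + (h/6)·(k1 + 2k2 + 2k3 + k4).
s=0.000000, y=1.940000:
  k1 = f(0.000000, 1.940000) = -0.814800
  k2 = f(0.075000, 1.878890) = -0.795153
  k3 = f(0.075000, 1.880364) = -0.795771
  k4 = f(0.150000, 1.820634) = -0.788741
  y ← 1.940000 + (0.15/6)·(k1 + 2k2 + 2k3 + k4) = 1.820365
y(0.15) ≈ 1.8204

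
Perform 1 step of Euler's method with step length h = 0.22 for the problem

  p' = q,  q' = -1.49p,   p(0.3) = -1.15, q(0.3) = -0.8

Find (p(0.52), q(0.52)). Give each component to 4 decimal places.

-1.3260, -0.4230

Euler on (p,q): p_{n+1} = p_n + h·p', q_{n+1} = q_n + h·q'.
0.300000: (-1.150000, -0.800000); f=(-0.800000, 1.713500) → (-1.326000, -0.423030)
(p(0.52), q(0.52)) ≈ (-1.3260, -0.4230)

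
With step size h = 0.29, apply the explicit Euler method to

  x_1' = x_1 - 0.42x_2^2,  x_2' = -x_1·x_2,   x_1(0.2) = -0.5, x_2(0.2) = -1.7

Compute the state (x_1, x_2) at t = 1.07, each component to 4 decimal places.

Euler on (x_1,x_2): x_1_{n+1} = x_1_n + h·x_1', x_2_{n+1} = x_2_n + h·x_2'.
0.200000: (-0.500000, -1.700000); f=(-1.713800, -0.850000) → (-0.997002, -1.946500)
0.490000: (-0.997002, -1.946500); f=(-2.588324, -1.940664) → (-1.747616, -2.509293)
0.780000: (-1.747616, -2.509293); f=(-4.392167, -4.385280) → (-3.021344, -3.781024)
(x_1(1.07), x_2(1.07)) ≈ (-3.0213, -3.7810)

-3.0213, -3.7810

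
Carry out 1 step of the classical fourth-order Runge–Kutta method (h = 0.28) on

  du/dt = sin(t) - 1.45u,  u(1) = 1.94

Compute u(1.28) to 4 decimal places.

1.5021

RK4: k1 = f(t_n, u_n); k2 = f(t_n + h/2, u_n + (h/2)·k1); k3 = f(t_n + h/2, u_n + (h/2)·k2); k4 = f(t_n + h, u_n + h·k3); u_{n+1} = u_n + (h/6)·(k1 + 2k2 + 2k3 + k4).
t=1.000000, u=1.940000:
  k1 = f(1.000000, 1.940000) = -1.971529
  k2 = f(1.140000, 1.663986) = -1.504146
  k3 = f(1.140000, 1.729420) = -1.599025
  k4 = f(1.280000, 1.492273) = -1.205780
  u ← 1.940000 + (0.28/6)·(k1 + 2k2 + 2k3 + k4) = 1.502096
u(1.28) ≈ 1.5021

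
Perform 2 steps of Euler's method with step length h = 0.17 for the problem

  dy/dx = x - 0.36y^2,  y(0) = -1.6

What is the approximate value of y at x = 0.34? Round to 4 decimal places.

Euler: y_{n+1} = y_n + h·f(x_n, y_n).
x=0.000000, y=-1.600000: f=-0.921600 → y ← -1.600000 + 0.17·(-0.921600) = -1.756672
x=0.170000, y=-1.756672: f=-0.940923 → y ← -1.756672 + 0.17·(-0.940923) = -1.916629
y(0.34) ≈ -1.9166

-1.9166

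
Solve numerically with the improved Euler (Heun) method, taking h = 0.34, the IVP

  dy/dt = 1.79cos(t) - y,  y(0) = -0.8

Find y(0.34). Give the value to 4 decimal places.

-0.0865

Heun: k1 = f(t_n, y_n); k2 = f(t_n + h, y_n + h·k1); y_{n+1} = y_n + (h/2)·(k1 + k2).
t=0.000000, y=-0.800000:
  k1 = f(0.000000, -0.800000) = 2.590000
  k2 = f(0.340000, 0.080600) = 1.606931
  y ← -0.800000 + (0.34/2)·(2.590000 + 1.606931) = -0.086522
y(0.34) ≈ -0.0865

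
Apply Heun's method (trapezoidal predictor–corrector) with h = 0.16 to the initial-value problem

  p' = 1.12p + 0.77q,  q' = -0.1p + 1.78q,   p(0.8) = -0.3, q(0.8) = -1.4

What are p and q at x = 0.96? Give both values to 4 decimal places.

Heun on (p,q): k1 = f(x_n, state_n); k2 = f(x_n + h, state_n + h·k1); state_{n+1} = state_n + (h/2)·(k1 + k2).
0.800000: (-0.300000, -1.400000)
  k1 = (-1.414000, -2.462000)
  predictor → (-0.526240, -1.793920)
  k2 = (-1.970707, -3.140554)
  → (-0.570777, -1.848204)
(p(0.96), q(0.96)) ≈ (-0.5708, -1.8482)

-0.5708, -1.8482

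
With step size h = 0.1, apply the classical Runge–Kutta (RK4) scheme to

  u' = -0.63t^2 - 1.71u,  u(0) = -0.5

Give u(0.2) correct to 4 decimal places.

-0.3567

RK4: k1 = f(t_n, u_n); k2 = f(t_n + h/2, u_n + (h/2)·k1); k3 = f(t_n + h/2, u_n + (h/2)·k2); k4 = f(t_n + h, u_n + h·k3); u_{n+1} = u_n + (h/6)·(k1 + 2k2 + 2k3 + k4).
t=0.000000, u=-0.500000:
  k1 = f(0.000000, -0.500000) = 0.855000
  k2 = f(0.050000, -0.457250) = 0.780322
  k3 = f(0.050000, -0.460984) = 0.786707
  k4 = f(0.100000, -0.421329) = 0.714173
  u ← -0.500000 + (0.1/6)·(k1 + 2k2 + 2k3 + k4) = -0.421613
t=0.100000, u=-0.421613:
  k1 = f(0.100000, -0.421613) = 0.714658
  k2 = f(0.150000, -0.385880) = 0.645680
  k3 = f(0.150000, -0.389329) = 0.651577
  k4 = f(0.200000, -0.356455) = 0.584338
  u ← -0.421613 + (0.1/6)·(k1 + 2k2 + 2k3 + k4) = -0.356721
u(0.2) ≈ -0.3567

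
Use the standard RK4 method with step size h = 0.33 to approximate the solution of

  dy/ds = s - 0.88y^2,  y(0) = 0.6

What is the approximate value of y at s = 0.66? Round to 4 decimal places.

RK4: k1 = f(s_n, y_n); k2 = f(s_n + h/2, y_n + (h/2)·k1); k3 = f(s_n + h/2, y_n + (h/2)·k2); k4 = f(s_n + h, y_n + h·k3); y_{n+1} = y_n + (h/6)·(k1 + 2k2 + 2k3 + k4).
s=0.000000, y=0.600000:
  k1 = f(0.000000, 0.600000) = -0.316800
  k2 = f(0.165000, 0.547728) = -0.099005
  k3 = f(0.165000, 0.583664) = -0.134784
  k4 = f(0.330000, 0.555521) = 0.058429
  y ← 0.600000 + (0.33/6)·(k1 + 2k2 + 2k3 + k4) = 0.560073
s=0.330000, y=0.560073:
  k1 = f(0.330000, 0.560073) = 0.053960
  k2 = f(0.495000, 0.568976) = 0.210114
  k3 = f(0.495000, 0.594742) = 0.183729
  k4 = f(0.660000, 0.620703) = 0.320960
  y ← 0.560073 + (0.33/6)·(k1 + 2k2 + 2k3 + k4) = 0.624016
y(0.66) ≈ 0.6240

0.6240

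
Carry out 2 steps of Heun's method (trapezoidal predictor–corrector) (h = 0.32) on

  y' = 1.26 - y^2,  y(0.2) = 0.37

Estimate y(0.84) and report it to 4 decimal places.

Heun: k1 = f(s_n, y_n); k2 = f(s_n + h, y_n + h·k1); y_{n+1} = y_n + (h/2)·(k1 + k2).
s=0.200000, y=0.370000:
  k1 = f(0.200000, 0.370000) = 1.123100
  k2 = f(0.520000, 0.729392) = 0.727987
  y ← 0.370000 + (0.32/2)·(1.123100 + 0.727987) = 0.666174
s=0.520000, y=0.666174:
  k1 = f(0.520000, 0.666174) = 0.816212
  k2 = f(0.840000, 0.927362) = 0.400000
  y ← 0.666174 + (0.32/2)·(0.816212 + 0.400000) = 0.860768
y(0.84) ≈ 0.8608

0.8608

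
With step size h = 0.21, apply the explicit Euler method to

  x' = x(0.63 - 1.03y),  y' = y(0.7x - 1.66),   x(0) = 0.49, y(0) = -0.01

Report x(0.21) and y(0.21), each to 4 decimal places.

0.5559, -0.0072

Euler on (x,y): x_{n+1} = x_n + h·x', y_{n+1} = y_n + h·y'.
0.000000: (0.490000, -0.010000); f=(0.313747, 0.013170) → (0.555887, -0.007234)
(x(0.21), y(0.21)) ≈ (0.5559, -0.0072)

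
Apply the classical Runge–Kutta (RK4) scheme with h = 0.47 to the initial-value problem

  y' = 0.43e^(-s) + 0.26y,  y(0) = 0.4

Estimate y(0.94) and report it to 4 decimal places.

RK4: k1 = f(s_n, y_n); k2 = f(s_n + h/2, y_n + (h/2)·k1); k3 = f(s_n + h/2, y_n + (h/2)·k2); k4 = f(s_n + h, y_n + h·k3); y_{n+1} = y_n + (h/6)·(k1 + 2k2 + 2k3 + k4).
s=0.000000, y=0.400000:
  k1 = f(0.000000, 0.400000) = 0.534000
  k2 = f(0.235000, 0.525490) = 0.476573
  k3 = f(0.235000, 0.511995) = 0.473064
  k4 = f(0.470000, 0.622340) = 0.430559
  y ← 0.400000 + (0.47/6)·(k1 + 2k2 + 2k3 + k4) = 0.624334
s=0.470000, y=0.624334:
  k1 = f(0.470000, 0.624334) = 0.431078
  k2 = f(0.705000, 0.725637) = 0.401132
  k3 = f(0.705000, 0.718600) = 0.399303
  k4 = f(0.940000, 0.812006) = 0.379091
  y ← 0.624334 + (0.47/6)·(k1 + 2k2 + 2k3 + k4) = 0.813198
y(0.94) ≈ 0.8132

0.8132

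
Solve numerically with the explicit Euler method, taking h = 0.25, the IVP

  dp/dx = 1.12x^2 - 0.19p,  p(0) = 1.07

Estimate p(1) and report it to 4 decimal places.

1.1208

Euler: p_{n+1} = p_n + h·f(x_n, p_n).
x=0.000000, p=1.070000: f=-0.203300 → p ← 1.070000 + 0.25·(-0.203300) = 1.019175
x=0.250000, p=1.019175: f=-0.123643 → p ← 1.019175 + 0.25·(-0.123643) = 0.988264
x=0.500000, p=0.988264: f=0.092230 → p ← 0.988264 + 0.25·0.092230 = 1.011322
x=0.750000, p=1.011322: f=0.437849 → p ← 1.011322 + 0.25·0.437849 = 1.120784
p(1) ≈ 1.1208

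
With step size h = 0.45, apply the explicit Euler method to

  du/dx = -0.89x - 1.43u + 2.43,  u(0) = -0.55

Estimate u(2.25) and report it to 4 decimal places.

Euler: u_{n+1} = u_n + h·f(x_n, u_n).
x=0.000000, u=-0.550000: f=3.216500 → u ← -0.550000 + 0.45·3.216500 = 0.897425
x=0.450000, u=0.897425: f=0.746182 → u ← 0.897425 + 0.45·0.746182 = 1.233207
x=0.900000, u=1.233207: f=-0.134486 → u ← 1.233207 + 0.45·(-0.134486) = 1.172688
x=1.350000, u=1.172688: f=-0.448444 → u ← 1.172688 + 0.45·(-0.448444) = 0.970888
x=1.800000, u=0.970888: f=-0.560370 → u ← 0.970888 + 0.45·(-0.560370) = 0.718722
u(2.25) ≈ 0.7187

0.7187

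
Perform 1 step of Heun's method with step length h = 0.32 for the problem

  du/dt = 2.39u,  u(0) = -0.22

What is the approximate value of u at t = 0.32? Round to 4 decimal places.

Heun: k1 = f(t_n, u_n); k2 = f(t_n + h, u_n + h·k1); u_{n+1} = u_n + (h/2)·(k1 + k2).
t=0.000000, u=-0.220000:
  k1 = f(0.000000, -0.220000) = -0.525800
  k2 = f(0.320000, -0.388256) = -0.927932
  u ← -0.220000 + (0.32/2)·(-0.525800 + (-0.927932)) = -0.452597
u(0.32) ≈ -0.4526

-0.4526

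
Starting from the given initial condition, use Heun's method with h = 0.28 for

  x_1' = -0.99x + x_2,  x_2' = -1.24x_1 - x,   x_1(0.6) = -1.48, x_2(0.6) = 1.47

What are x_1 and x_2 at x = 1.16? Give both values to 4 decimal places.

-0.9973, 1.8319

Heun on (x_1,x_2): k1 = f(x_n, state_n); k2 = f(x_n + h, state_n + h·k1); state_{n+1} = state_n + (h/2)·(k1 + k2).
0.600000: (-1.480000, 1.470000)
  k1 = (0.876000, 1.235200)
  predictor → (-1.234720, 1.815856)
  k2 = (0.944656, 0.651053)
  → (-1.225108, 1.734075)
0.880000: (-1.225108, 1.734075)
  k1 = (0.862875, 0.639134)
  predictor → (-0.983503, 1.913033)
  k2 = (0.764633, 0.059544)
  → (-0.997257, 1.831890)
(x_1(1.16), x_2(1.16)) ≈ (-0.9973, 1.8319)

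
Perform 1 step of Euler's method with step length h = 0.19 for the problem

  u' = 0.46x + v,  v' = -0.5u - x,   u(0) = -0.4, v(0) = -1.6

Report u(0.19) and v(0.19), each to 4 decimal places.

Euler on (u,v): u_{n+1} = u_n + h·u', v_{n+1} = v_n + h·v'.
0.000000: (-0.400000, -1.600000); f=(-1.600000, 0.200000) → (-0.704000, -1.562000)
(u(0.19), v(0.19)) ≈ (-0.7040, -1.5620)

-0.7040, -1.5620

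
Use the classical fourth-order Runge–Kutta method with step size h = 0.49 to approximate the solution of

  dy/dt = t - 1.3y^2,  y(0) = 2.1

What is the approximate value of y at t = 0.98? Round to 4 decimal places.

0.7774

RK4: k1 = f(t_n, y_n); k2 = f(t_n + h/2, y_n + (h/2)·k1); k3 = f(t_n + h/2, y_n + (h/2)·k2); k4 = f(t_n + h, y_n + h·k3); y_{n+1} = y_n + (h/6)·(k1 + 2k2 + 2k3 + k4).
t=0.000000, y=2.100000:
  k1 = f(0.000000, 2.100000) = -5.733000
  k2 = f(0.245000, 0.695415) = -0.383683
  k3 = f(0.245000, 2.005998) = -4.986235
  k4 = f(0.490000, -0.343255) = 0.336829
  y ← 2.100000 + (0.49/6)·(k1 + 2k2 + 2k3 + k4) = 0.782226
t=0.490000, y=0.782226:
  k1 = f(0.490000, 0.782226) = -0.305441
  k2 = f(0.735000, 0.707393) = 0.084474
  k3 = f(0.735000, 0.802922) = -0.103089
  k4 = f(0.980000, 0.731712) = 0.283976
  y ← 0.782226 + (0.49/6)·(k1 + 2k2 + 2k3 + k4) = 0.777433
y(0.98) ≈ 0.7774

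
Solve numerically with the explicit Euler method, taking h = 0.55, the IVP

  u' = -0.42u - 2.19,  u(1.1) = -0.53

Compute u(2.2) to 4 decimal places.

Euler: u_{n+1} = u_n + h·f(t_n, u_n).
t=1.100000, u=-0.530000: f=-1.967400 → u ← -0.530000 + 0.55·(-1.967400) = -1.612070
t=1.650000, u=-1.612070: f=-1.512931 → u ← -1.612070 + 0.55·(-1.512931) = -2.444182
u(2.2) ≈ -2.4442

-2.4442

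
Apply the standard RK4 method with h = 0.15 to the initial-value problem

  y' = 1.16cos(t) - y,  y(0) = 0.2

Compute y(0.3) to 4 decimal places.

RK4: k1 = f(t_n, y_n); k2 = f(t_n + h/2, y_n + (h/2)·k1); k3 = f(t_n + h/2, y_n + (h/2)·k2); k4 = f(t_n + h, y_n + h·k3); y_{n+1} = y_n + (h/6)·(k1 + 2k2 + 2k3 + k4).
t=0.000000, y=0.200000:
  k1 = f(0.000000, 0.200000) = 0.960000
  k2 = f(0.075000, 0.272000) = 0.884739
  k3 = f(0.075000, 0.266355) = 0.890384
  k4 = f(0.150000, 0.333558) = 0.813417
  y ← 0.200000 + (0.15/6)·(k1 + 2k2 + 2k3 + k4) = 0.333092
t=0.150000, y=0.333092:
  k1 = f(0.150000, 0.333092) = 0.813883
  k2 = f(0.225000, 0.394133) = 0.736628
  k3 = f(0.225000, 0.388339) = 0.742422
  k4 = f(0.300000, 0.444455) = 0.663735
  y ← 0.333092 + (0.15/6)·(k1 + 2k2 + 2k3 + k4) = 0.443985
y(0.3) ≈ 0.4440

0.4440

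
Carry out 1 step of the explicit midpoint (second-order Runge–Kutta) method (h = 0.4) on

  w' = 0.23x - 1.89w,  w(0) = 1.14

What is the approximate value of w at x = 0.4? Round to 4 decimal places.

Midpoint: k1 = f(x_n, w_n); k2 = f(x_n + h/2, w_n + (h/2)·k1); w_{n+1} = w_n + h·k2.
x=0.000000, w=1.140000:
  k1 = f(0.000000, 1.140000) = -2.154600
  k2 = f(0.200000, 0.709080) = -1.294161
  w ← 1.140000 + 0.4·(-1.294161) = 0.622336
w(0.4) ≈ 0.6223

0.6223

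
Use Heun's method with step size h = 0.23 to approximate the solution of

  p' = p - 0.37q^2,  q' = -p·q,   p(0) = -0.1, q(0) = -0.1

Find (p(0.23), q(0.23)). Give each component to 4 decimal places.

Heun on (p,q): k1 = f(t_n, state_n); k2 = f(t_n + h, state_n + h·k1); state_{n+1} = state_n + (h/2)·(k1 + k2).
0.000000: (-0.100000, -0.100000)
  k1 = (-0.103700, -0.010000)
  predictor → (-0.123851, -0.102300)
  k2 = (-0.127723, -0.012670)
  → (-0.126614, -0.102607)
(p(0.23), q(0.23)) ≈ (-0.1266, -0.1026)

-0.1266, -0.1026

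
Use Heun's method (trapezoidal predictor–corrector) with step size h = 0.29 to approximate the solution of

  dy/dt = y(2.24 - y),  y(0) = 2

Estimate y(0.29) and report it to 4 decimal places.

Heun: k1 = f(t_n, y_n); k2 = f(t_n + h, y_n + h·k1); y_{n+1} = y_n + (h/2)·(k1 + k2).
t=0.000000, y=2.000000:
  k1 = f(0.000000, 2.000000) = 0.480000
  k2 = f(0.290000, 2.139200) = 0.215631
  y ← 2.000000 + (0.29/2)·(0.480000 + 0.215631) = 2.100867
y(0.29) ≈ 2.1009

2.1009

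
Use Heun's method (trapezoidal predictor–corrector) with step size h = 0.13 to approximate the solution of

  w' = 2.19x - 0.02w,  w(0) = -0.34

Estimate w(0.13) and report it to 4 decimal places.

-0.3206

Heun: k1 = f(x_n, w_n); k2 = f(x_n + h, w_n + h·k1); w_{n+1} = w_n + (h/2)·(k1 + k2).
x=0.000000, w=-0.340000:
  k1 = f(0.000000, -0.340000) = 0.006800
  k2 = f(0.130000, -0.339116) = 0.291482
  w ← -0.340000 + (0.13/2)·(0.006800 + 0.291482) = -0.320612
w(0.13) ≈ -0.3206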